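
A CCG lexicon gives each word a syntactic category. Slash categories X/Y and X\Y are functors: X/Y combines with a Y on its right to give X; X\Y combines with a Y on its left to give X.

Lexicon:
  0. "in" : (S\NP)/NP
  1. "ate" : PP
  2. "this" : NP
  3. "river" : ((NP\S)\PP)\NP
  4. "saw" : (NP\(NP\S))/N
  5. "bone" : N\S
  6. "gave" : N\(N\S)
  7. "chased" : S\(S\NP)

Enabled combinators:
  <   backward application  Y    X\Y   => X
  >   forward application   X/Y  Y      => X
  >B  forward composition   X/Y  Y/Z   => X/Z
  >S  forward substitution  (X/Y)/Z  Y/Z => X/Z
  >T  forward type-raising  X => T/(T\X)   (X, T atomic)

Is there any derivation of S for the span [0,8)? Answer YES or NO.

YES

[0,8] S   <
  [0,7] S\NP   >
    [0,1] "in" : (S\NP)/NP
    [1,7] NP   <
      [1,4] NP\S   <
        [1,2] "ate" : PP
        [2,4] (NP\S)\PP   <
          [2,3] "this" : NP
          [3,4] "river" : ((NP\S)\PP)\NP
      [4,7] NP\(NP\S)   >
        [4,5] "saw" : (NP\(NP\S))/N
        [5,7] N   <
          [5,6] "bone" : N\S
          [6,7] "gave" : N\(N\S)
  [7,8] "chased" : S\(S\NP)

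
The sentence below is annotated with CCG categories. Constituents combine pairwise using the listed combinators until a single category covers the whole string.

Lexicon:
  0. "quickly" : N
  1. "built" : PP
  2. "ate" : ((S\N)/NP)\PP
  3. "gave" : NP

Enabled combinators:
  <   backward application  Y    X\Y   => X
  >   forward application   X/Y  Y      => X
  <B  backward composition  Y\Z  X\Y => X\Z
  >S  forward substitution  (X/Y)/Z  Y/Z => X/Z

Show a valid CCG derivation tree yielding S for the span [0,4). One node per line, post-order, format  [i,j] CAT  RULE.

[0,1] N  lex  "quickly"
[1,2] PP  lex  "built"
[2,3] ((S\N)/NP)\PP  lex  "ate"
[1,3] (S\N)/NP  <  k=2
[3,4] NP  lex  "gave"
[1,4] S\N  >  k=3
[0,4] S  <  k=1

[0,4] S   <
  [0,1] "quickly" : N
  [1,4] S\N   >
    [1,3] (S\N)/NP   <
      [1,2] "built" : PP
      [2,3] "ate" : ((S\N)/NP)\PP
    [3,4] "gave" : NP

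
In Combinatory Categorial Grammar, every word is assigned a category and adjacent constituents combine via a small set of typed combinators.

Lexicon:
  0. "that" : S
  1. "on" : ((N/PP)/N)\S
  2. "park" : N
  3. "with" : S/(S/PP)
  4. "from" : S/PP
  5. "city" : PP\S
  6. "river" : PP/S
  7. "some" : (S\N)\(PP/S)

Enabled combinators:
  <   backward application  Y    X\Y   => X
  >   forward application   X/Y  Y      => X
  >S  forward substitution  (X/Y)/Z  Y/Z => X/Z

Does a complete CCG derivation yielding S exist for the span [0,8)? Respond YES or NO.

YES

[0,8] S   <
  [0,6] N   >
    [0,3] N/PP   >
      [0,2] (N/PP)/N   <
        [0,1] "that" : S
        [1,2] "on" : ((N/PP)/N)\S
      [2,3] "park" : N
    [3,6] PP   <
      [3,5] S   >
        [3,4] "with" : S/(S/PP)
        [4,5] "from" : S/PP
      [5,6] "city" : PP\S
  [6,8] S\N   <
    [6,7] "river" : PP/S
    [7,8] "some" : (S\N)\(PP/S)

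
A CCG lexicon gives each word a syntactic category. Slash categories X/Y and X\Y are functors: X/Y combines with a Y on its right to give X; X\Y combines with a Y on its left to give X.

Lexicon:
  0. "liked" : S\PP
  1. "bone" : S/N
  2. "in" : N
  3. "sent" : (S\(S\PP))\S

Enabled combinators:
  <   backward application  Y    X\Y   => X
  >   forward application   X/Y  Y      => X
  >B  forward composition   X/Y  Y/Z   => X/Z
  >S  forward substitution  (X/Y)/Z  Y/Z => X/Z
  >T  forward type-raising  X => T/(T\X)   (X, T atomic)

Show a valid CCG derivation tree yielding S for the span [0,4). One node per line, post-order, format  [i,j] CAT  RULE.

[0,1] S\PP  lex  "liked"
[1,2] S/N  lex  "bone"
[2,3] N  lex  "in"
[1,3] S  >  k=2
[3,4] (S\(S\PP))\S  lex  "sent"
[1,4] S\(S\PP)  <  k=3
[0,4] S  <  k=1

[0,4] S   <
  [0,1] "liked" : S\PP
  [1,4] S\(S\PP)   <
    [1,3] S   >
      [1,2] "bone" : S/N
      [2,3] "in" : N
    [3,4] "sent" : (S\(S\PP))\S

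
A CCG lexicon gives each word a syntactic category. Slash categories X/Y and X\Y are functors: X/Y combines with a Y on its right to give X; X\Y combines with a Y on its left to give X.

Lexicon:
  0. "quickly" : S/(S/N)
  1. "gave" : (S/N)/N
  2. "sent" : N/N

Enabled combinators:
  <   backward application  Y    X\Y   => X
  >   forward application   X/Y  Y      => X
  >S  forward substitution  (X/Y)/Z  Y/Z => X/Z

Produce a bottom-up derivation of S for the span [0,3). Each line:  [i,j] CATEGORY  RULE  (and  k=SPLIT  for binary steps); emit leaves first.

[0,1] S/(S/N)  lex  "quickly"
[1,2] (S/N)/N  lex  "gave"
[2,3] N/N  lex  "sent"
[1,3] S/N  >S  k=2
[0,3] S  >  k=1

[0,3] S   >
  [0,1] "quickly" : S/(S/N)
  [1,3] S/N   >S
    [1,2] "gave" : (S/N)/N
    [2,3] "sent" : N/N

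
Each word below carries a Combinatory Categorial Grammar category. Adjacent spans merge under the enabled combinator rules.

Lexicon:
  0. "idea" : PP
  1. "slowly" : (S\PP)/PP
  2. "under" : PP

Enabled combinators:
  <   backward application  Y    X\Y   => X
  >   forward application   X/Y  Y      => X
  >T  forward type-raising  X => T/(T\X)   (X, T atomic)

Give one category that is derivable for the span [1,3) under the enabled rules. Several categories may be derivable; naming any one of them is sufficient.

S\PP

[0,3] S   >
  [0,1] S/(S\PP)   >T
    [0,1] "idea" : PP
  [1,3] S\PP   >
    [1,2] "slowly" : (S\PP)/PP
    [2,3] "under" : PP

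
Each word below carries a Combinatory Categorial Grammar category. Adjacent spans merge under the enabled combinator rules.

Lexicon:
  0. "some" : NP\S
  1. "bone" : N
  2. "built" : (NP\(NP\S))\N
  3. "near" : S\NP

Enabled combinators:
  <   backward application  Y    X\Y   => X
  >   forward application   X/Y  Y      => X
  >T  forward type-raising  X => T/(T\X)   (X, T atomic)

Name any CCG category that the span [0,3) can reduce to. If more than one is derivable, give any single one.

NP

[0,4] S   <
  [0,3] NP   <
    [0,1] "some" : NP\S
    [1,3] NP\(NP\S)   <
      [1,2] "bone" : N
      [2,3] "built" : (NP\(NP\S))\N
  [3,4] "near" : S\NP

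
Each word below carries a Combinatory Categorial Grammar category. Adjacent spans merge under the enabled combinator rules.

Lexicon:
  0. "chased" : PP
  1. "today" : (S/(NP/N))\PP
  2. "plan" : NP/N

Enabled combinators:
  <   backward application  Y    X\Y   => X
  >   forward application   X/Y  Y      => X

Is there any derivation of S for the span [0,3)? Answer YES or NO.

YES

[0,3] S   >
  [0,2] S/(NP/N)   <
    [0,1] "chased" : PP
    [1,2] "today" : (S/(NP/N))\PP
  [2,3] "plan" : NP/N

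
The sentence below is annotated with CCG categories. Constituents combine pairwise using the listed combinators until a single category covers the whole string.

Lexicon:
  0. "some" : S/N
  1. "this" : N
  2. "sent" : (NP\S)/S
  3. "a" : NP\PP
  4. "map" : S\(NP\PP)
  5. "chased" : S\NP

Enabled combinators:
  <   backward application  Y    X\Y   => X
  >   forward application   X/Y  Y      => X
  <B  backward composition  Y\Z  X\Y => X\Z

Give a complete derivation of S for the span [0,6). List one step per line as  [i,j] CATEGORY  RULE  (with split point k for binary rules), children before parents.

[0,1] S/N  lex  "some"
[1,2] N  lex  "this"
[0,2] S  >  k=1
[2,3] (NP\S)/S  lex  "sent"
[3,4] NP\PP  lex  "a"
[4,5] S\(NP\PP)  lex  "map"
[3,5] S  <  k=4
[2,5] NP\S  >  k=3
[0,5] NP  <  k=2
[5,6] S\NP  lex  "chased"
[0,6] S  <  k=5

[0,6] S   <
  [0,5] NP   <
    [0,2] S   >
      [0,1] "some" : S/N
      [1,2] "this" : N
    [2,5] NP\S   >
      [2,3] "sent" : (NP\S)/S
      [3,5] S   <
        [3,4] "a" : NP\PP
        [4,5] "map" : S\(NP\PP)
  [5,6] "chased" : S\NP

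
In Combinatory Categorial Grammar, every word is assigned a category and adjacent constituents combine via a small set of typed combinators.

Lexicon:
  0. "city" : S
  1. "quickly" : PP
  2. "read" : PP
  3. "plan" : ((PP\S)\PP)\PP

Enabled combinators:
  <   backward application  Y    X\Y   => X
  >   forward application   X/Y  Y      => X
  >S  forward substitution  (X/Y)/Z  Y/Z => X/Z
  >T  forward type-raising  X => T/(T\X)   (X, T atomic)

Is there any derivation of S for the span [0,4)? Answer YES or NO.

S PP PP ((PP\S)\PP)\PP
CKY chart[0,4] = {N/(N\PP), NP/(NP\PP), PP, PP/(PP\PP), S/(S\PP)}; S ∉ chart

NO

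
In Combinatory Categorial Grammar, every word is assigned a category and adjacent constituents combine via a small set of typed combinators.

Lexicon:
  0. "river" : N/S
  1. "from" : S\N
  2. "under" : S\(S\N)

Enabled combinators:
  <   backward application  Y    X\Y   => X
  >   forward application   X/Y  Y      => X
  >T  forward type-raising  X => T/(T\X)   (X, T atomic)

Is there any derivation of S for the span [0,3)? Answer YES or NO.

NO

N/S S\N S\(S\N)
CKY chart[0,3] = {N, N/(N\N), NP/(NP\N), PP/(PP\N), S/(S\N)}; S ∉ chart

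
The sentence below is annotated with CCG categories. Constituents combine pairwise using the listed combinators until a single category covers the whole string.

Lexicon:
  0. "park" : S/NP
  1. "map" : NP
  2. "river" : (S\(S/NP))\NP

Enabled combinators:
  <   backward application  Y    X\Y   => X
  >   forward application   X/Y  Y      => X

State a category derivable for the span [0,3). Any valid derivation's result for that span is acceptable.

S

[0,3] S   <
  [0,1] "park" : S/NP
  [1,3] S\(S/NP)   <
    [1,2] "map" : NP
    [2,3] "river" : (S\(S/NP))\NP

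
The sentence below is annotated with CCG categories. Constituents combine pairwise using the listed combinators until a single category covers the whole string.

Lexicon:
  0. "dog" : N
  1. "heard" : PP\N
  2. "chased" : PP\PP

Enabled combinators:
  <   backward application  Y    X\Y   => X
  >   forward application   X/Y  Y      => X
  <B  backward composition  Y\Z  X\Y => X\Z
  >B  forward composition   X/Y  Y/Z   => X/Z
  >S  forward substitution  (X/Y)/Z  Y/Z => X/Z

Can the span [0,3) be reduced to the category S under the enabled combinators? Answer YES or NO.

N PP\N PP\PP
CKY chart[0,3] = {PP}; S ∉ chart

NO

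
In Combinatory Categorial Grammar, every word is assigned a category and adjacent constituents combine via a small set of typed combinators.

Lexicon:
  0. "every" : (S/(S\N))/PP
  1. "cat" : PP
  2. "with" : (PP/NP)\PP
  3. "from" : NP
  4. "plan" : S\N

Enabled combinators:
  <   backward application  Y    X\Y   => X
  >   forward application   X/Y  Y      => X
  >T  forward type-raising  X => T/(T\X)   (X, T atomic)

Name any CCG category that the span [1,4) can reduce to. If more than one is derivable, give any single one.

PP

[0,5] S   >
  [0,4] S/(S\N)   >
    [0,1] "every" : (S/(S\N))/PP
    [1,4] PP   >
      [1,3] PP/NP   <
        [1,2] "cat" : PP
        [2,3] "with" : (PP/NP)\PP
      [3,4] "from" : NP
  [4,5] "plan" : S\N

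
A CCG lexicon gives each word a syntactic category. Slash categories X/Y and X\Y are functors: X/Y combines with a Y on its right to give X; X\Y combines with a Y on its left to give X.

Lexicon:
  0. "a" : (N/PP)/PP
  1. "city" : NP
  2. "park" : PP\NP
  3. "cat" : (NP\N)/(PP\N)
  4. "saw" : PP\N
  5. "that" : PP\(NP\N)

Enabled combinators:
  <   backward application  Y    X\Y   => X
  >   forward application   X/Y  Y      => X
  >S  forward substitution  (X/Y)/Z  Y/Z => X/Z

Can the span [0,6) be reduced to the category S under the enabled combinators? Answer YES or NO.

(N/PP)/PP NP PP\NP (NP\N)/(PP\N) PP\N PP\(NP\N)
CKY chart[0,6] = {N}; S ∉ chart

NO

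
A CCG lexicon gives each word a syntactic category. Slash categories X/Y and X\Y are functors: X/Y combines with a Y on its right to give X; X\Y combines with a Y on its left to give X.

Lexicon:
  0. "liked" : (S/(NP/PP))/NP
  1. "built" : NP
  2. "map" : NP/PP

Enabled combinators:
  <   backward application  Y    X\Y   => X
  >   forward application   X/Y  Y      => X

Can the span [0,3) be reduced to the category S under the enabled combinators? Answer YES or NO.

YES

[0,3] S   >
  [0,2] S/(NP/PP)   >
    [0,1] "liked" : (S/(NP/PP))/NP
    [1,2] "built" : NP
  [2,3] "map" : NP/PP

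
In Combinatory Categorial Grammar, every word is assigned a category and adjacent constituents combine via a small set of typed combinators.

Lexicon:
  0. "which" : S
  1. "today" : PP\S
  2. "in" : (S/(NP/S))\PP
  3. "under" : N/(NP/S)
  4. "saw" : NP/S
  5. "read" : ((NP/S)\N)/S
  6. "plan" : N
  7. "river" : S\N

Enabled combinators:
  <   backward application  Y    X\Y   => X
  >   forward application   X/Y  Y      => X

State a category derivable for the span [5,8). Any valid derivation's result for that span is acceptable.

[0,8] S   >
  [0,3] S/(NP/S)   <
    [0,2] PP   <
      [0,1] "which" : S
      [1,2] "today" : PP\S
    [2,3] "in" : (S/(NP/S))\PP
  [3,8] NP/S   <
    [3,5] N   >
      [3,4] "under" : N/(NP/S)
      [4,5] "saw" : NP/S
    [5,8] (NP/S)\N   >
      [5,6] "read" : ((NP/S)\N)/S
      [6,8] S   <
        [6,7] "plan" : N
        [7,8] "river" : S\N

(NP/S)\N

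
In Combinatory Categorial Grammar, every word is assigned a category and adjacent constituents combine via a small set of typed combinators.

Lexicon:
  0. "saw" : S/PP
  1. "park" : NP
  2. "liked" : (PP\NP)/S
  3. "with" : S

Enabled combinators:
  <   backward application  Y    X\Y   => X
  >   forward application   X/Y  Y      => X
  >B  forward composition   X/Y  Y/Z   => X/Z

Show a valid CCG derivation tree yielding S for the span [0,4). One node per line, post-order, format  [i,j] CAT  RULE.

[0,1] S/PP  lex  "saw"
[1,2] NP  lex  "park"
[2,3] (PP\NP)/S  lex  "liked"
[3,4] S  lex  "with"
[2,4] PP\NP  >  k=3
[1,4] PP  <  k=2
[0,4] S  >  k=1

[0,4] S   >
  [0,1] "saw" : S/PP
  [1,4] PP   <
    [1,2] "park" : NP
    [2,4] PP\NP   >
      [2,3] "liked" : (PP\NP)/S
      [3,4] "with" : S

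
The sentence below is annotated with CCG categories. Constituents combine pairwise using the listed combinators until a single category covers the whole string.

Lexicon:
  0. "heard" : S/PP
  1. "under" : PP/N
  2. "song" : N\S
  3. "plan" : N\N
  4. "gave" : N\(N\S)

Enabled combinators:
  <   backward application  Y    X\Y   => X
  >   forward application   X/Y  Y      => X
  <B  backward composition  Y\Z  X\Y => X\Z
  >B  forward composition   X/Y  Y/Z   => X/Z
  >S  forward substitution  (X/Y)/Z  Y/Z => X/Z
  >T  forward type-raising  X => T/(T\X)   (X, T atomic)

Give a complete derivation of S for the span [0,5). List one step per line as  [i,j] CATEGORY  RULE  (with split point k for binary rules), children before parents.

[0,1] S/PP  lex  "heard"
[1,2] PP/N  lex  "under"
[2,3] N\S  lex  "song"
[3,4] N\N  lex  "plan"
[2,4] N\S  <B  k=3
[4,5] N\(N\S)  lex  "gave"
[2,5] N  <  k=4
[1,5] PP  >  k=2
[0,5] S  >  k=1

[0,5] S   >
  [0,1] "heard" : S/PP
  [1,5] PP   >
    [1,2] "under" : PP/N
    [2,5] N   <
      [2,4] N\S   <B
        [2,3] "song" : N\S
        [3,4] "plan" : N\N
      [4,5] "gave" : N\(N\S)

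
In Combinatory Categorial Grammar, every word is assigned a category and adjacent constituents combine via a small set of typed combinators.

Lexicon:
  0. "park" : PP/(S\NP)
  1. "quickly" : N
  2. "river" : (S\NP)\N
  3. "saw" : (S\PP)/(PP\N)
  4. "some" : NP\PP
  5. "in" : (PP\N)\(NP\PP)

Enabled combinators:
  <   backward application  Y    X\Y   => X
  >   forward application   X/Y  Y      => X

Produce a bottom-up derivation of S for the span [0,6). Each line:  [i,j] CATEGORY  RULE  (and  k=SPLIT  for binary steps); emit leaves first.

[0,1] PP/(S\NP)  lex  "park"
[1,2] N  lex  "quickly"
[2,3] (S\NP)\N  lex  "river"
[1,3] S\NP  <  k=2
[0,3] PP  >  k=1
[3,4] (S\PP)/(PP\N)  lex  "saw"
[4,5] NP\PP  lex  "some"
[5,6] (PP\N)\(NP\PP)  lex  "in"
[4,6] PP\N  <  k=5
[3,6] S\PP  >  k=4
[0,6] S  <  k=3

[0,6] S   <
  [0,3] PP   >
    [0,1] "park" : PP/(S\NP)
    [1,3] S\NP   <
      [1,2] "quickly" : N
      [2,3] "river" : (S\NP)\N
  [3,6] S\PP   >
    [3,4] "saw" : (S\PP)/(PP\N)
    [4,6] PP\N   <
      [4,5] "some" : NP\PP
      [5,6] "in" : (PP\N)\(NP\PP)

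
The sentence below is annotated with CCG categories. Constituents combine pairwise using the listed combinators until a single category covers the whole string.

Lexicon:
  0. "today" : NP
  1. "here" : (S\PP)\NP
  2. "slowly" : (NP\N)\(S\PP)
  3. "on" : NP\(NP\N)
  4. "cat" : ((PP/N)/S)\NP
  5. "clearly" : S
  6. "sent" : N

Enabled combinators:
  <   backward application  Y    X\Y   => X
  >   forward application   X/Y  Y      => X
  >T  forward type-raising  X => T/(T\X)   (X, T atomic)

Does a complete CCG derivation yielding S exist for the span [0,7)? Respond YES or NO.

NO

NP (S\PP)\NP (NP\N)\(S\PP) NP\(NP\N) ((PP/N)/S)\NP S N
CKY chart[0,7] = {N/(N\PP), NP/(NP\PP), PP, PP/(PP\PP), S/(S\PP)}; S ∉ chart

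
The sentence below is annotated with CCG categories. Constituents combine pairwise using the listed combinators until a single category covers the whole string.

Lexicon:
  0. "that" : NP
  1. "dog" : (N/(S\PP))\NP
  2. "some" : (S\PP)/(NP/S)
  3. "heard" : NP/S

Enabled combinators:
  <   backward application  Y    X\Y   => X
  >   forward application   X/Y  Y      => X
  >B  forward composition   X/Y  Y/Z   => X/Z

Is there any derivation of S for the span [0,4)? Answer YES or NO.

NP (N/(S\PP))\NP (S\PP)/(NP/S) NP/S
CKY chart[0,4] = {N}; S ∉ chart

NO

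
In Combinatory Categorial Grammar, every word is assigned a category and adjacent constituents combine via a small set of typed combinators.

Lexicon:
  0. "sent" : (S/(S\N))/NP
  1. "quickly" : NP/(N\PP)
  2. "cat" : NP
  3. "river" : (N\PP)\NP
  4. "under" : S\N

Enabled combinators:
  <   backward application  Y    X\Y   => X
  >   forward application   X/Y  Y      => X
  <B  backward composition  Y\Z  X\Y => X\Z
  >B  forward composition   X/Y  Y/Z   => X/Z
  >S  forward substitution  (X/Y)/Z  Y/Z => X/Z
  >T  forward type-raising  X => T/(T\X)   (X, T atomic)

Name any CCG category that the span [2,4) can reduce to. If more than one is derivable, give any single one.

N\PP

[0,5] S   >
  [0,4] S/(S\N)   >
    [0,1] "sent" : (S/(S\N))/NP
    [1,4] NP   >
      [1,2] "quickly" : NP/(N\PP)
      [2,4] N\PP   <
        [2,3] "cat" : NP
        [3,4] "river" : (N\PP)\NP
  [4,5] "under" : S\N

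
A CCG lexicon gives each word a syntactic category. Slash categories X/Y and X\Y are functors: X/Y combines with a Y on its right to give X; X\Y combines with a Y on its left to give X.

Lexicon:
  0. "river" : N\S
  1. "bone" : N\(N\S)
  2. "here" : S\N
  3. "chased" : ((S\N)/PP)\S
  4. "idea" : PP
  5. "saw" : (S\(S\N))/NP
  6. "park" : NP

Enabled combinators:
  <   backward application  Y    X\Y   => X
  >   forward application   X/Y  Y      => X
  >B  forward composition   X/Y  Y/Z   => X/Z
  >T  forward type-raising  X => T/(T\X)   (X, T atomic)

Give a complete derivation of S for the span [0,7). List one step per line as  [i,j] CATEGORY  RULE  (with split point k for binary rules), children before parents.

[0,1] N\S  lex  "river"
[1,2] N\(N\S)  lex  "bone"
[0,2] N  <  k=1
[2,3] S\N  lex  "here"
[0,3] S  <  k=2
[3,4] ((S\N)/PP)\S  lex  "chased"
[0,4] (S\N)/PP  <  k=3
[4,5] PP  lex  "idea"
[0,5] S\N  >  k=4
[5,6] (S\(S\N))/NP  lex  "saw"
[6,7] NP  lex  "park"
[5,7] S\(S\N)  >  k=6
[0,7] S  <  k=5

[0,7] S   <
  [0,5] S\N   >
    [0,4] (S\N)/PP   <
      [0,3] S   <
        [0,2] N   <
          [0,1] "river" : N\S
          [1,2] "bone" : N\(N\S)
        [2,3] "here" : S\N
      [3,4] "chased" : ((S\N)/PP)\S
    [4,5] "idea" : PP
  [5,7] S\(S\N)   >
    [5,6] "saw" : (S\(S\N))/NP
    [6,7] "park" : NP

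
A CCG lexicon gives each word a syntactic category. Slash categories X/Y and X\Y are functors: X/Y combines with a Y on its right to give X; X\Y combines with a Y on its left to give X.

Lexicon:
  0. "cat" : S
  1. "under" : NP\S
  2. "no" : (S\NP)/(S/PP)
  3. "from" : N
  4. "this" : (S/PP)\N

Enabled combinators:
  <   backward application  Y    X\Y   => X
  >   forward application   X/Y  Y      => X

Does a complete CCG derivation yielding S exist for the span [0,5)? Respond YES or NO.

[0,5] S   <
  [0,2] NP   <
    [0,1] "cat" : S
    [1,2] "under" : NP\S
  [2,5] S\NP   >
    [2,3] "no" : (S\NP)/(S/PP)
    [3,5] S/PP   <
      [3,4] "from" : N
      [4,5] "this" : (S/PP)\N

YES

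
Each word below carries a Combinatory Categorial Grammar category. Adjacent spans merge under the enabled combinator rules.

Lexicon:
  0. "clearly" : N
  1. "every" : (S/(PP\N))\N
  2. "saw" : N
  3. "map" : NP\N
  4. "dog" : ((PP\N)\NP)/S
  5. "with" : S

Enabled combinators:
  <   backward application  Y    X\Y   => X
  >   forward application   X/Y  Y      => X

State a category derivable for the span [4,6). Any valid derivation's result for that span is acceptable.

(PP\N)\NP

[0,6] S   >
  [0,2] S/(PP\N)   <
    [0,1] "clearly" : N
    [1,2] "every" : (S/(PP\N))\N
  [2,6] PP\N   <
    [2,4] NP   <
      [2,3] "saw" : N
      [3,4] "map" : NP\N
    [4,6] (PP\N)\NP   >
      [4,5] "dog" : ((PP\N)\NP)/S
      [5,6] "with" : S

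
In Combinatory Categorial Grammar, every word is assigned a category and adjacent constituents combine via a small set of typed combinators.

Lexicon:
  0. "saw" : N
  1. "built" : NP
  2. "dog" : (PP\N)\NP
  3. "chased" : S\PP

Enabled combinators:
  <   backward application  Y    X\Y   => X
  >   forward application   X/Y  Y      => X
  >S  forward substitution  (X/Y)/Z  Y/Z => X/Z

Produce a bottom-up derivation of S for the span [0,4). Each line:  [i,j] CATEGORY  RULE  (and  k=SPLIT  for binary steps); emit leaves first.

[0,1] N  lex  "saw"
[1,2] NP  lex  "built"
[2,3] (PP\N)\NP  lex  "dog"
[1,3] PP\N  <  k=2
[0,3] PP  <  k=1
[3,4] S\PP  lex  "chased"
[0,4] S  <  k=3

[0,4] S   <
  [0,3] PP   <
    [0,1] "saw" : N
    [1,3] PP\N   <
      [1,2] "built" : NP
      [2,3] "dog" : (PP\N)\NP
  [3,4] "chased" : S\PP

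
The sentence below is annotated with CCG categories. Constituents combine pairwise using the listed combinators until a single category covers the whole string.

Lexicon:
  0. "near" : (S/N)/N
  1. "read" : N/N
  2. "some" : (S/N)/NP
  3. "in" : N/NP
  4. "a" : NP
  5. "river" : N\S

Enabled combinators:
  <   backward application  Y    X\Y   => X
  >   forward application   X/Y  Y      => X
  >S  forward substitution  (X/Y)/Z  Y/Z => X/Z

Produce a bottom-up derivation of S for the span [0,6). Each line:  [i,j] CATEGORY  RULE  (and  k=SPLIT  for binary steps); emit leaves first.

[0,6] S   >
  [0,2] S/N   >S
    [0,1] "near" : (S/N)/N
    [1,2] "read" : N/N
  [2,6] N   <
    [2,5] S   >
      [2,4] S/NP   >S
        [2,3] "some" : (S/N)/NP
        [3,4] "in" : N/NP
      [4,5] "a" : NP
    [5,6] "river" : N\S

[0,1] (S/N)/N  lex  "near"
[1,2] N/N  lex  "read"
[0,2] S/N  >S  k=1
[2,3] (S/N)/NP  lex  "some"
[3,4] N/NP  lex  "in"
[2,4] S/NP  >S  k=3
[4,5] NP  lex  "a"
[2,5] S  >  k=4
[5,6] N\S  lex  "river"
[2,6] N  <  k=5
[0,6] S  >  k=2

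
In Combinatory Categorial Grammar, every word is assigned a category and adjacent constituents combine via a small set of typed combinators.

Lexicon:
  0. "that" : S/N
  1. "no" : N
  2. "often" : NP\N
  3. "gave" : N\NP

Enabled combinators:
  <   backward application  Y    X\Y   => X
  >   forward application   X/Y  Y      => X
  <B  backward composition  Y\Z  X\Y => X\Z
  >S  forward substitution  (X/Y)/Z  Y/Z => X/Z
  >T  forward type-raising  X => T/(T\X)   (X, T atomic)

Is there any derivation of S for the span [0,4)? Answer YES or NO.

[0,4] S   >
  [0,1] "that" : S/N
  [1,4] N   <
    [1,3] NP   <
      [1,2] "no" : N
      [2,3] "often" : NP\N
    [3,4] "gave" : N\NP

YES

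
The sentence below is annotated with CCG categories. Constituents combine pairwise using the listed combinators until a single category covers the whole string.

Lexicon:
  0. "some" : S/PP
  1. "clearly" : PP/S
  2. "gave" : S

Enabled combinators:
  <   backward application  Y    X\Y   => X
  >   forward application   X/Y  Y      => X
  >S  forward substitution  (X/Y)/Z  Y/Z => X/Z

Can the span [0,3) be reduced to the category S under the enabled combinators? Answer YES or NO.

YES

[0,3] S   >
  [0,1] "some" : S/PP
  [1,3] PP   >
    [1,2] "clearly" : PP/S
    [2,3] "gave" : S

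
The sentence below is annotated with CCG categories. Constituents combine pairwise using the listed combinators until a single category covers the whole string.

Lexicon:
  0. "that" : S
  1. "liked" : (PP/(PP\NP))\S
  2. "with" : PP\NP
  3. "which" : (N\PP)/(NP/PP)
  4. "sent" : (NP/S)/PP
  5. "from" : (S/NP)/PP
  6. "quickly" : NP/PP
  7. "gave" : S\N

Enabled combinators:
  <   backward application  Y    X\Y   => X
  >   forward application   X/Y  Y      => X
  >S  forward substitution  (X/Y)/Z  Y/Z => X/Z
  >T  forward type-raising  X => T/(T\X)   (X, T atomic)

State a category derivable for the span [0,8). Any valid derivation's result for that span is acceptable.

S

[0,8] S   <
  [0,7] N   <
    [0,3] PP   >
      [0,2] PP/(PP\NP)   <
        [0,1] "that" : S
        [1,2] "liked" : (PP/(PP\NP))\S
      [2,3] "with" : PP\NP
    [3,7] N\PP   >
      [3,4] "which" : (N\PP)/(NP/PP)
      [4,7] NP/PP   >S
        [4,5] "sent" : (NP/S)/PP
        [5,7] S/PP   >S
          [5,6] "from" : (S/NP)/PP
          [6,7] "quickly" : NP/PP
  [7,8] "gave" : S\N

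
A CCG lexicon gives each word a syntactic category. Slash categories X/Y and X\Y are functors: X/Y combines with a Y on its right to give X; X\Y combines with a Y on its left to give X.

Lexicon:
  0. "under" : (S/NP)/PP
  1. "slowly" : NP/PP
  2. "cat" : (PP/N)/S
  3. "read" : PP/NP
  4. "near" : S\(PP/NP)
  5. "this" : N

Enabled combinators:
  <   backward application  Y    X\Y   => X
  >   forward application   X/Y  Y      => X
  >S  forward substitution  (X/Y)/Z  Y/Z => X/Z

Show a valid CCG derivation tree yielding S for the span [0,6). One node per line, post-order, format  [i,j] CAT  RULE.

[0,6] S   >
  [0,2] S/PP   >S
    [0,1] "under" : (S/NP)/PP
    [1,2] "slowly" : NP/PP
  [2,6] PP   >
    [2,5] PP/N   >
      [2,3] "cat" : (PP/N)/S
      [3,5] S   <
        [3,4] "read" : PP/NP
        [4,5] "near" : S\(PP/NP)
    [5,6] "this" : N

[0,1] (S/NP)/PP  lex  "under"
[1,2] NP/PP  lex  "slowly"
[0,2] S/PP  >S  k=1
[2,3] (PP/N)/S  lex  "cat"
[3,4] PP/NP  lex  "read"
[4,5] S\(PP/NP)  lex  "near"
[3,5] S  <  k=4
[2,5] PP/N  >  k=3
[5,6] N  lex  "this"
[2,6] PP  >  k=5
[0,6] S  >  k=2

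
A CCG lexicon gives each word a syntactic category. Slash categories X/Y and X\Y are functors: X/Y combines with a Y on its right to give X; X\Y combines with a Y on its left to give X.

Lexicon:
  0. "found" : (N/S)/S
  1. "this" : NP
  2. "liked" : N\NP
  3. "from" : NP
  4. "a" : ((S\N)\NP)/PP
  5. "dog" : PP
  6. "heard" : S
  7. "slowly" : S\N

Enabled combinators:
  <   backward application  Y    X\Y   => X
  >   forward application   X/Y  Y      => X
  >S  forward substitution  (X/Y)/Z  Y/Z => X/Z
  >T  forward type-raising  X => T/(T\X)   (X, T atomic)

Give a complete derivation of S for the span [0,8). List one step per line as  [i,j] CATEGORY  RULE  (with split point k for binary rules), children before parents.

[0,8] S   <
  [0,7] N   >
    [0,6] N/S   >
      [0,1] "found" : (N/S)/S
      [1,6] S   <
        [1,3] N   >
          [1,2] N/(N\NP)   >T
            [1,2] "this" : NP
          [2,3] "liked" : N\NP
        [3,6] S\N   <
          [3,4] "from" : NP
          [4,6] (S\N)\NP   >
            [4,5] "a" : ((S\N)\NP)/PP
            [5,6] "dog" : PP
    [6,7] "heard" : S
  [7,8] "slowly" : S\N

[0,1] (N/S)/S  lex  "found"
[1,2] NP  lex  "this"
[1,2] N/(N\NP)  >T
[2,3] N\NP  lex  "liked"
[1,3] N  >  k=2
[3,4] NP  lex  "from"
[4,5] ((S\N)\NP)/PP  lex  "a"
[5,6] PP  lex  "dog"
[4,6] (S\N)\NP  >  k=5
[3,6] S\N  <  k=4
[1,6] S  <  k=3
[0,6] N/S  >  k=1
[6,7] S  lex  "heard"
[0,7] N  >  k=6
[7,8] S\N  lex  "slowly"
[0,8] S  <  k=7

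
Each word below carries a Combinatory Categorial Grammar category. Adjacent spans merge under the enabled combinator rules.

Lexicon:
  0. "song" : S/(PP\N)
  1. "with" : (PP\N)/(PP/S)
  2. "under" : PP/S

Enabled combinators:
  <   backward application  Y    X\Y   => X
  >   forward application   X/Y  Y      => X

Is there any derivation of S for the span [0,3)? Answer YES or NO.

YES

[0,3] S   >
  [0,1] "song" : S/(PP\N)
  [1,3] PP\N   >
    [1,2] "with" : (PP\N)/(PP/S)
    [2,3] "under" : PP/S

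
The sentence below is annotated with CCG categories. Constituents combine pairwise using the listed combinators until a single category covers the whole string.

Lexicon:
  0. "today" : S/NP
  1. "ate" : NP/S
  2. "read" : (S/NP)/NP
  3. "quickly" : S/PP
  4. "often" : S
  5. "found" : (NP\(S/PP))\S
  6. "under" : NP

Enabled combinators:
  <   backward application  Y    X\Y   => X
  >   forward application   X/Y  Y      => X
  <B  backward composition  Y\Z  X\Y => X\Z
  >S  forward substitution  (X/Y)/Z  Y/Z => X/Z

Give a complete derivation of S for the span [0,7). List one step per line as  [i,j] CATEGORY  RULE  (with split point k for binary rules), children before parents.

[0,1] S/NP  lex  "today"
[1,2] NP/S  lex  "ate"
[2,3] (S/NP)/NP  lex  "read"
[3,4] S/PP  lex  "quickly"
[4,5] S  lex  "often"
[5,6] (NP\(S/PP))\S  lex  "found"
[4,6] NP\(S/PP)  <  k=5
[3,6] NP  <  k=4
[2,6] S/NP  >  k=3
[6,7] NP  lex  "under"
[2,7] S  >  k=6
[1,7] NP  >  k=2
[0,7] S  >  k=1

[0,7] S   >
  [0,1] "today" : S/NP
  [1,7] NP   >
    [1,2] "ate" : NP/S
    [2,7] S   >
      [2,6] S/NP   >
        [2,3] "read" : (S/NP)/NP
        [3,6] NP   <
          [3,4] "quickly" : S/PP
          [4,6] NP\(S/PP)   <
            [4,5] "often" : S
            [5,6] "found" : (NP\(S/PP))\S
      [6,7] "under" : NP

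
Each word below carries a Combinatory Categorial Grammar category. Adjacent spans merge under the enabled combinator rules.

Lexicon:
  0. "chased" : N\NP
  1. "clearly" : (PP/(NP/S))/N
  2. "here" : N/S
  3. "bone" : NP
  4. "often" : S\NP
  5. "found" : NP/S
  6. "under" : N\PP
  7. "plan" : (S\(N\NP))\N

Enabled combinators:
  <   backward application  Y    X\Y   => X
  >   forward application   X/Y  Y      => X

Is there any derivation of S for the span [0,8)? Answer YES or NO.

YES

[0,8] S   <
  [0,1] "chased" : N\NP
  [1,8] S\(N\NP)   <
    [1,7] N   <
      [1,6] PP   >
        [1,5] PP/(NP/S)   >
          [1,2] "clearly" : (PP/(NP/S))/N
          [2,5] N   >
            [2,3] "here" : N/S
            [3,5] S   <
              [3,4] "bone" : NP
              [4,5] "often" : S\NP
        [5,6] "found" : NP/S
      [6,7] "under" : N\PP
    [7,8] "plan" : (S\(N\NP))\N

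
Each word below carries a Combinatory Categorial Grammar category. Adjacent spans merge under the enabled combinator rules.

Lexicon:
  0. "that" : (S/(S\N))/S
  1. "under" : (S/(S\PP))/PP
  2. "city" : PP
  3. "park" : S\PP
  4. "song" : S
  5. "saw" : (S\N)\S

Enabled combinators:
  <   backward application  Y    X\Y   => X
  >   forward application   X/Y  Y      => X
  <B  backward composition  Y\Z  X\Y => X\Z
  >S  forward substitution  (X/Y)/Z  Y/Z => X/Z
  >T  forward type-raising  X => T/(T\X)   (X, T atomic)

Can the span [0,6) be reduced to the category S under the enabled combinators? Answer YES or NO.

YES

[0,6] S   >
  [0,4] S/(S\N)   >
    [0,1] "that" : (S/(S\N))/S
    [1,4] S   >
      [1,3] S/(S\PP)   >
        [1,2] "under" : (S/(S\PP))/PP
        [2,3] "city" : PP
      [3,4] "park" : S\PP
  [4,6] S\N   <
    [4,5] "song" : S
    [5,6] "saw" : (S\N)\S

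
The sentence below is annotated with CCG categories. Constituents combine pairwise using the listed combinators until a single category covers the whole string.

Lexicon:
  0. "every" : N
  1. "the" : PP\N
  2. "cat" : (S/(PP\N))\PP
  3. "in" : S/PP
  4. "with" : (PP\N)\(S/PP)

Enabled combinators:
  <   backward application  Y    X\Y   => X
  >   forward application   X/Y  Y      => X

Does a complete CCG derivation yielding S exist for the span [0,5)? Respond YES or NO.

YES

[0,5] S   >
  [0,3] S/(PP\N)   <
    [0,2] PP   <
      [0,1] "every" : N
      [1,2] "the" : PP\N
    [2,3] "cat" : (S/(PP\N))\PP
  [3,5] PP\N   <
    [3,4] "in" : S/PP
    [4,5] "with" : (PP\N)\(S/PP)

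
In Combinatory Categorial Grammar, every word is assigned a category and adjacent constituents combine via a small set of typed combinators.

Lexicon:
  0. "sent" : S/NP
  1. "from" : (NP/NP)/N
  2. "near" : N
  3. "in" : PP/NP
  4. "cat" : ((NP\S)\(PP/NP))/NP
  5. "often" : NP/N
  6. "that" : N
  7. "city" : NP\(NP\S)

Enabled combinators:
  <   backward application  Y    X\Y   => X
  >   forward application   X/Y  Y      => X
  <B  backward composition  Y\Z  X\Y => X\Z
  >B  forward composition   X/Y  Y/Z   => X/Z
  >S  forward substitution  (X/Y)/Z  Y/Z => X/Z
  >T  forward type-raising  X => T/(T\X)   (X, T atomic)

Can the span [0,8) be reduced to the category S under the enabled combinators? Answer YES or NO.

YES

[0,8] S   >
  [0,3] S/NP   >B
    [0,1] "sent" : S/NP
    [1,3] NP/NP   >
      [1,2] "from" : (NP/NP)/N
      [2,3] "near" : N
  [3,8] NP   <
    [3,7] NP\S   <
      [3,4] "in" : PP/NP
      [4,7] (NP\S)\(PP/NP)   >
        [4,5] "cat" : ((NP\S)\(PP/NP))/NP
        [5,7] NP   >
          [5,6] "often" : NP/N
          [6,7] "that" : N
    [7,8] "city" : NP\(NP\S)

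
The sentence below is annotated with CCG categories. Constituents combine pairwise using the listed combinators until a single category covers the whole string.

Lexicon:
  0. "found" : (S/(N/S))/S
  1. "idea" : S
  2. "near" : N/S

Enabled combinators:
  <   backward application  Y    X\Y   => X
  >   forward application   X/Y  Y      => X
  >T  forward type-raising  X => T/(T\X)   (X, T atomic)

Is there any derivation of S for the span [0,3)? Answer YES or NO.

[0,3] S   >
  [0,2] S/(N/S)   >
    [0,1] "found" : (S/(N/S))/S
    [1,2] "idea" : S
  [2,3] "near" : N/S

YES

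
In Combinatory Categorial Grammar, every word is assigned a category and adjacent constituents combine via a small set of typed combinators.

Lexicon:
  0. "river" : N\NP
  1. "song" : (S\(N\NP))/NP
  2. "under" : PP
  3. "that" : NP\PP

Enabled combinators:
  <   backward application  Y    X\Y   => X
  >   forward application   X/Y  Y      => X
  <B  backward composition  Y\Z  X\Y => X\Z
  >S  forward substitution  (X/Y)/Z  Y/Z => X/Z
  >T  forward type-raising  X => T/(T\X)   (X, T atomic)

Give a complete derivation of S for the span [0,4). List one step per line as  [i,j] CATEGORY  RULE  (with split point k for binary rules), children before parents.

[0,4] S   <
  [0,1] "river" : N\NP
  [1,4] S\(N\NP)   >
    [1,2] "song" : (S\(N\NP))/NP
    [2,4] NP   <
      [2,3] "under" : PP
      [3,4] "that" : NP\PP

[0,1] N\NP  lex  "river"
[1,2] (S\(N\NP))/NP  lex  "song"
[2,3] PP  lex  "under"
[3,4] NP\PP  lex  "that"
[2,4] NP  <  k=3
[1,4] S\(N\NP)  >  k=2
[0,4] S  <  k=1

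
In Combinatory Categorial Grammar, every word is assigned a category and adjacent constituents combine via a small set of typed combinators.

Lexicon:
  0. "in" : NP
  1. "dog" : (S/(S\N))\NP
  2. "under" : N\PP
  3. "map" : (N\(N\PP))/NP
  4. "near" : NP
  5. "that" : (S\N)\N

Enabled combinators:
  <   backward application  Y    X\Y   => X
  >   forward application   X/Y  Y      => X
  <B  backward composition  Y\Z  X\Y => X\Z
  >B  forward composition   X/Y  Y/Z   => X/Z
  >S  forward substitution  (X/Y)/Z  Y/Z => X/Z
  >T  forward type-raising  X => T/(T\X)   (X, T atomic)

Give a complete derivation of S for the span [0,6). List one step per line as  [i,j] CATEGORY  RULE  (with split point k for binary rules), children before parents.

[0,1] NP  lex  "in"
[1,2] (S/(S\N))\NP  lex  "dog"
[0,2] S/(S\N)  <  k=1
[2,3] N\PP  lex  "under"
[3,4] (N\(N\PP))/NP  lex  "map"
[4,5] NP  lex  "near"
[3,5] N\(N\PP)  >  k=4
[2,5] N  <  k=3
[5,6] (S\N)\N  lex  "that"
[2,6] S\N  <  k=5
[0,6] S  >  k=2

[0,6] S   >
  [0,2] S/(S\N)   <
    [0,1] "in" : NP
    [1,2] "dog" : (S/(S\N))\NP
  [2,6] S\N   <
    [2,5] N   <
      [2,3] "under" : N\PP
      [3,5] N\(N\PP)   >
        [3,4] "map" : (N\(N\PP))/NP
        [4,5] "near" : NP
    [5,6] "that" : (S\N)\N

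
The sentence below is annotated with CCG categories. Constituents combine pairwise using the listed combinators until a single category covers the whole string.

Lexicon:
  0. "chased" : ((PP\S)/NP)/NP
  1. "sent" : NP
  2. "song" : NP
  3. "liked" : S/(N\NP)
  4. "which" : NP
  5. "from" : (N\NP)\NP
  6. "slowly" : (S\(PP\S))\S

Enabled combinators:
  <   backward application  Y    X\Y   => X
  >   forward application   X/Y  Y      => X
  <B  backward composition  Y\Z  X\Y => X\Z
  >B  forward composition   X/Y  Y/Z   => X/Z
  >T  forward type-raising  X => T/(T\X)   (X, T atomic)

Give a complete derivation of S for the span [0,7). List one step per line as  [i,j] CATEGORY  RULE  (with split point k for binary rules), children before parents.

[0,7] S   <
  [0,3] PP\S   >
    [0,2] (PP\S)/NP   >
      [0,1] "chased" : ((PP\S)/NP)/NP
      [1,2] "sent" : NP
    [2,3] "song" : NP
  [3,7] S\(PP\S)   <
    [3,6] S   >
      [3,4] "liked" : S/(N\NP)
      [4,6] N\NP   <
        [4,5] "which" : NP
        [5,6] "from" : (N\NP)\NP
    [6,7] "slowly" : (S\(PP\S))\S

[0,1] ((PP\S)/NP)/NP  lex  "chased"
[1,2] NP  lex  "sent"
[0,2] (PP\S)/NP  >  k=1
[2,3] NP  lex  "song"
[0,3] PP\S  >  k=2
[3,4] S/(N\NP)  lex  "liked"
[4,5] NP  lex  "which"
[5,6] (N\NP)\NP  lex  "from"
[4,6] N\NP  <  k=5
[3,6] S  >  k=4
[6,7] (S\(PP\S))\S  lex  "slowly"
[3,7] S\(PP\S)  <  k=6
[0,7] S  <  k=3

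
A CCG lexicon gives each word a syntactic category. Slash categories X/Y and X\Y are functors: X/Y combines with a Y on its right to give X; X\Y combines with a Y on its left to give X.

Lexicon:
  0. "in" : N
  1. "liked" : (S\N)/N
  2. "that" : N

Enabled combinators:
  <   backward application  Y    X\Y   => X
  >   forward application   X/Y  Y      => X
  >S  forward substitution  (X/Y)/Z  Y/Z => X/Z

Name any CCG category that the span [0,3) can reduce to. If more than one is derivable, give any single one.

S

[0,3] S   <
  [0,1] "in" : N
  [1,3] S\N   >
    [1,2] "liked" : (S\N)/N
    [2,3] "that" : N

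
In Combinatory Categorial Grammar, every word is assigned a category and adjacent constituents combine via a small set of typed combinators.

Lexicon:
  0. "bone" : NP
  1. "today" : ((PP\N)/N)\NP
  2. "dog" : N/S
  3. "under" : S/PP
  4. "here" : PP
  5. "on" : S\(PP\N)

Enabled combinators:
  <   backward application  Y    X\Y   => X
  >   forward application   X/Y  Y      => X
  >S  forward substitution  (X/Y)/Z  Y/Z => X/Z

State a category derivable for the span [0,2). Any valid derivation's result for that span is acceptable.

(PP\N)/N

[0,6] S   <
  [0,5] PP\N   >
    [0,2] (PP\N)/N   <
      [0,1] "bone" : NP
      [1,2] "today" : ((PP\N)/N)\NP
    [2,5] N   >
      [2,3] "dog" : N/S
      [3,5] S   >
        [3,4] "under" : S/PP
        [4,5] "here" : PP
  [5,6] "on" : S\(PP\N)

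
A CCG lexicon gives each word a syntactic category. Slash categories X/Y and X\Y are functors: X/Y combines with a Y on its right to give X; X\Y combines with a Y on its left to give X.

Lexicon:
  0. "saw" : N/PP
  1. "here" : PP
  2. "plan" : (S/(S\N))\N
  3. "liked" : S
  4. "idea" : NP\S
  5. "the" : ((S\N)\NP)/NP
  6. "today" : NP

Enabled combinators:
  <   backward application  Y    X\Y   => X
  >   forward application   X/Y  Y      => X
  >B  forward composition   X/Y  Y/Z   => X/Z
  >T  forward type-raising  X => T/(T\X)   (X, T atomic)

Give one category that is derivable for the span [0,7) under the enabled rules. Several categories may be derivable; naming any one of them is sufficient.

[0,7] S   >
  [0,3] S/(S\N)   <
    [0,2] N   >
      [0,1] "saw" : N/PP
      [1,2] "here" : PP
    [2,3] "plan" : (S/(S\N))\N
  [3,7] S\N   <
    [3,5] NP   >
      [3,4] NP/(NP\S)   >T
        [3,4] "liked" : S
      [4,5] "idea" : NP\S
    [5,7] (S\N)\NP   >
      [5,6] "the" : ((S\N)\NP)/NP
      [6,7] "today" : NP

S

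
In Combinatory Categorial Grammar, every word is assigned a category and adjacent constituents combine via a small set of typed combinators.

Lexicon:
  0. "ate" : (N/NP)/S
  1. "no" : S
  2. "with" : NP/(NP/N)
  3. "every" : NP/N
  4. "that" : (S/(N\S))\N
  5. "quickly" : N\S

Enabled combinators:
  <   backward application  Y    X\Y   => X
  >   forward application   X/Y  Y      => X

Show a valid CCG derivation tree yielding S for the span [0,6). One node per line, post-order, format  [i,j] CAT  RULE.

[0,6] S   >
  [0,5] S/(N\S)   <
    [0,4] N   >
      [0,2] N/NP   >
        [0,1] "ate" : (N/NP)/S
        [1,2] "no" : S
      [2,4] NP   >
        [2,3] "with" : NP/(NP/N)
        [3,4] "every" : NP/N
    [4,5] "that" : (S/(N\S))\N
  [5,6] "quickly" : N\S

[0,1] (N/NP)/S  lex  "ate"
[1,2] S  lex  "no"
[0,2] N/NP  >  k=1
[2,3] NP/(NP/N)  lex  "with"
[3,4] NP/N  lex  "every"
[2,4] NP  >  k=3
[0,4] N  >  k=2
[4,5] (S/(N\S))\N  lex  "that"
[0,5] S/(N\S)  <  k=4
[5,6] N\S  lex  "quickly"
[0,6] S  >  k=5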